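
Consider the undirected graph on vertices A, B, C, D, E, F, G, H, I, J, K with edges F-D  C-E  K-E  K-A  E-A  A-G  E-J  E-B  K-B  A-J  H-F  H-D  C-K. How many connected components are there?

3

I is isolated — a component by itself.
Starting from D we can reach D, F, H. That is one component of size 3.
Starting from A we can reach A, B, C, E, G, J, K. That is one component of size 7.
Total: 3 components.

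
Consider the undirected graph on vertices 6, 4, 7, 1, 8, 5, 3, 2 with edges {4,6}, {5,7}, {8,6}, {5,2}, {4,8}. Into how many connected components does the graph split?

4

3 is isolated — a component by itself.
1 is isolated — a component by itself.
Starting from 2 we can reach 2, 5, 7. That is one component of size 3.
Starting from 4 we can reach 4, 6, 8. That is one component of size 3.
Total: 4 components.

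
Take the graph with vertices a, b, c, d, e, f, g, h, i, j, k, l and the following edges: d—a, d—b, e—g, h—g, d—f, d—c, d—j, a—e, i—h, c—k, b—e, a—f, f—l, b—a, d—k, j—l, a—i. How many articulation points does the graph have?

1

Removing d increases the component count from 1 to 2, so d is a cut vertex.
By contrast removing j leaves 1 component; it is not a cut vertex. No other vertex is a cut vertex either.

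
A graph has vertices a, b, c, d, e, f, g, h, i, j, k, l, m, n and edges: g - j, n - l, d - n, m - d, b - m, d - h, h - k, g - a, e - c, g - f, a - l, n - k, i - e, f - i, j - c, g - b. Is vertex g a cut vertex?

Yes

Deleting g raises the number of components from 1 to 2, so g is a cut vertex.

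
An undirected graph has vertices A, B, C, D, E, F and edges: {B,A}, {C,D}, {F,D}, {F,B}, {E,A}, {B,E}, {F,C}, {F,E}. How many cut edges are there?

0

The edges on the cycle F-C-D-F are not bridges since each lies on that cycle.
Every edge lies on some cycle, so there are no bridges.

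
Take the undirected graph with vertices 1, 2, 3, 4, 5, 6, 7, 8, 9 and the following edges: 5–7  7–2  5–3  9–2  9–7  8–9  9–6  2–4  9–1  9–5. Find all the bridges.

1-9, 2-4, 3-5, 6-9, 8-9

The edges on the cycle 9-5-7-9 are not bridges since each lies on that cycle.
But removing 9–8 disconnects 9 from 8; removing 4–2 disconnects 4 from 2; removing 3–5 disconnects 3 from 5; removing 9–6 disconnects 9 from 6 — these are bridges.
In total 5 edges are bridges.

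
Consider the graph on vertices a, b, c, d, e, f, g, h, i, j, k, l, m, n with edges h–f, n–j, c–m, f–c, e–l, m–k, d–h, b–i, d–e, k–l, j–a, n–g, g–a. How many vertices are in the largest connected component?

Starting from b we can reach b, i. That is one component of size 2.
Starting from a we can reach a, g, j, n. That is one component of size 4.
Starting from c we can reach c, d, e, f, h, k, l, m. That is one component of size 8.
The largest has 8 vertices.

8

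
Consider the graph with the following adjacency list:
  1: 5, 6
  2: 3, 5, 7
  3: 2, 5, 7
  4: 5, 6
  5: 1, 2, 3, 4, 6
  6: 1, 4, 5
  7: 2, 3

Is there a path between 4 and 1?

From 4 we can reach 1, 2, 3, 4, 5, 6, 7, which includes 1.

Yes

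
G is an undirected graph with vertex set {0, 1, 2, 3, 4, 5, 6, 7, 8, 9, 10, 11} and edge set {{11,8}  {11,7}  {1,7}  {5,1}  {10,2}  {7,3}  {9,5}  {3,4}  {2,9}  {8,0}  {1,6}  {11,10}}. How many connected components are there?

1

Starting from 0 we can reach 0, 1, 2, 3, 4, 5, 6, 7, 8, 9, 10, 11. That is one component of size 12.
Total: 1 component.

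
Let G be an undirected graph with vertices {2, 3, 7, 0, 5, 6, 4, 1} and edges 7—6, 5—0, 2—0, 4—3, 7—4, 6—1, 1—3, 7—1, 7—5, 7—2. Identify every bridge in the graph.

The edges on the cycle 7-4-3-1-7 are not bridges since each lies on that cycle.
Every edge lies on some cycle, so there are no bridges.

none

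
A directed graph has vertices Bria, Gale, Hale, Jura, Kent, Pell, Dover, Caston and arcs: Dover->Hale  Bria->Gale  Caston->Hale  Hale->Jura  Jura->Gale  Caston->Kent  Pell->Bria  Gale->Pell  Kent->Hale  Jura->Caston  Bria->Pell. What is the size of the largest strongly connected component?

{Hale, Jura, Kent, Caston} are all mutually reachable — one SCC of size 4.
{Bria, Gale, Pell} are all mutually reachable — one SCC of size 3.
{Dover} is an SCC by itself.
The largest has 4 vertices.

4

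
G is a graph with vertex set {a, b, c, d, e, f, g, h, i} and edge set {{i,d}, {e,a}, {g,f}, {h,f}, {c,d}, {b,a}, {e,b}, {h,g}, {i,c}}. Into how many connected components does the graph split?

3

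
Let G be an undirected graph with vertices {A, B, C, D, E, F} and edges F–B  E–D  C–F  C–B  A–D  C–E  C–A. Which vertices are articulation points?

C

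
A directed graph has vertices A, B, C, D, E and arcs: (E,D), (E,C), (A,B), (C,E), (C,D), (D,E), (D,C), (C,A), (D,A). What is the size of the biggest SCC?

3

{C, D, E} are all mutually reachable — one SCC of size 3.
{A} is an SCC by itself.
{B} is an SCC by itself.
The largest has 3 vertices.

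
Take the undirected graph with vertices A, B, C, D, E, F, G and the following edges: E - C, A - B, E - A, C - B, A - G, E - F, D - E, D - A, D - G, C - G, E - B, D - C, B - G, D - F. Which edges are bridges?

none

The edges on the cycle C-B-G-C are not bridges since each lies on that cycle.
Every edge lies on some cycle, so there are no bridges.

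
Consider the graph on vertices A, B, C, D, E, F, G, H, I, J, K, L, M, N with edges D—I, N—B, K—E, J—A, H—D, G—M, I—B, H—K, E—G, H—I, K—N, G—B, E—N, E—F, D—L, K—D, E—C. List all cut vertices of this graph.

Removing D increases the component count from 2 to 3, so D is a cut vertex.
Removing E increases the component count from 2 to 4, so E is a cut vertex.
Removing G increases the component count from 2 to 3, so G is a cut vertex.
By contrast removing B leaves 2 components; it is not a cut vertex. No other vertex is a cut vertex either.

D, E, G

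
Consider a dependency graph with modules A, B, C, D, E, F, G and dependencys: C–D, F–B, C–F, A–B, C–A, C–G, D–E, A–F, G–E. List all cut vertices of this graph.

Removing C increases the component count from 1 to 2, so C is a cut vertex.
By contrast removing E leaves 1 component; it is not a cut vertex. No other vertex is a cut vertex either.

C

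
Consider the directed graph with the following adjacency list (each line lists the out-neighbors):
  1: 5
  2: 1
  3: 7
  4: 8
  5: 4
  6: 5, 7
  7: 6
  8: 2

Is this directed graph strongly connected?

No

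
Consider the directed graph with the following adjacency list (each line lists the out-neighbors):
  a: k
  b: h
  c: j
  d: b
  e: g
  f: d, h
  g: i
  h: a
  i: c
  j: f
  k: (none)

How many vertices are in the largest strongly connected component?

1

{j} is an SCC by itself.
{c} is an SCC by itself.
{e} is an SCC by itself.
{k} is an SCC by itself.
{d} is an SCC by itself.
(and 6 more singleton SCCs)
The largest has 1 vertex.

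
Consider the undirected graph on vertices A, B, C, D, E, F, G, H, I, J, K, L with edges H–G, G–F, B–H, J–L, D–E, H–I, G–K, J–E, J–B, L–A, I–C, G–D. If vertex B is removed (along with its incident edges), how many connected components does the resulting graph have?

With B gone, the remaining components are: {A, C, D, E, F, G, H, I, J, K, L}.
That is 1 component.

1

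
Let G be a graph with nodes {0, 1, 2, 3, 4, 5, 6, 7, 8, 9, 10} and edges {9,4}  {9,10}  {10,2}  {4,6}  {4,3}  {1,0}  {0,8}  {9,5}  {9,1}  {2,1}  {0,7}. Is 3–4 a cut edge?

Removing 3–4 leaves no path between 3 and 4: the component count goes from 1 to 2. So it is a bridge.

Yes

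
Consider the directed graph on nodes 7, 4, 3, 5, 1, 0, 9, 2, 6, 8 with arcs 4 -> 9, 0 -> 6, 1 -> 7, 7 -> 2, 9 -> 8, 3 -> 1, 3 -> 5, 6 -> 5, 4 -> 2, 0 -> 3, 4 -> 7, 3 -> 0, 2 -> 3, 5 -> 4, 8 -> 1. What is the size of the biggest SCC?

10

{0, 1, 2, 3, 4, 5, 6, 7, 8, 9} are all mutually reachable — one SCC of size 10.
The largest has 10 vertices.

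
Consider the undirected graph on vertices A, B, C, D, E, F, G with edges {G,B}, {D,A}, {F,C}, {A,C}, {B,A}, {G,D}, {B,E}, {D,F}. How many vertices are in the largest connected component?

7

Starting from A we can reach A, B, C, D, E, F, G. That is one component of size 7.
The largest has 7 vertices.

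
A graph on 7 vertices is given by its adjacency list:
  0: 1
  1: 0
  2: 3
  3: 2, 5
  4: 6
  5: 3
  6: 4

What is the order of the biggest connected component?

3

Starting from 0 we can reach 0, 1. That is one component of size 2.
Starting from 4 we can reach 4, 6. That is one component of size 2.
Starting from 2 we can reach 2, 3, 5. That is one component of size 3.
The largest has 3 vertices.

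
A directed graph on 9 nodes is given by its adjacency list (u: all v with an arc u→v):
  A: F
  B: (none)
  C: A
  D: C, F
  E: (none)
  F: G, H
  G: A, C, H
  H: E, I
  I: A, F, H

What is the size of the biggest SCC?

6

{A, C, F, G, H, I} are all mutually reachable — one SCC of size 6.
{E} is an SCC by itself.
{D} is an SCC by itself.
{B} is an SCC by itself.
The largest has 6 vertices.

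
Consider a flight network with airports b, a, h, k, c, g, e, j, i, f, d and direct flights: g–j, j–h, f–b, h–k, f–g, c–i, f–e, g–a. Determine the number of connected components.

d is isolated — a component by itself.
Starting from c we can reach c, i. That is one component of size 2.
Starting from a we can reach a, b, e, f, g, h, j, k. That is one component of size 8.
Total: 3 components.

3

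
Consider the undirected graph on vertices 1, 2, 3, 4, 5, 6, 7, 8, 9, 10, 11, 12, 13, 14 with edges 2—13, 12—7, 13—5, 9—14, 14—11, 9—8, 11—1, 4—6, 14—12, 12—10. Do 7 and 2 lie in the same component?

The component containing 7 is {1, 7, 8, 9, 10, 11, 12, 14}, and 2 is not in it.

No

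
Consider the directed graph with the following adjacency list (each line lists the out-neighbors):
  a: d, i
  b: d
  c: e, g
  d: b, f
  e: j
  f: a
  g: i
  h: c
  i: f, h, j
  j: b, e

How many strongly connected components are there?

{a, b, c, d, e, f, g, h, i, j} are all mutually reachable — one SCC of size 10.
That gives 1 strongly connected component.

1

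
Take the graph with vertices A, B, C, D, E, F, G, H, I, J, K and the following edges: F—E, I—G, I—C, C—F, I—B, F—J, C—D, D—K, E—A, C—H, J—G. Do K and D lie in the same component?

Yes

From K we can reach A, B, C, D, E, F, G, H, I, J, K, which includes D.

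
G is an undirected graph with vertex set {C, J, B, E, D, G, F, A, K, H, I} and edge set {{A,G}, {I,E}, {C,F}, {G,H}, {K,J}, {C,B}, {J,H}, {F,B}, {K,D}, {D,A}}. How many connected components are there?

Starting from E we can reach E, I. That is one component of size 2.
Starting from B we can reach B, C, F. That is one component of size 3.
Starting from A we can reach A, D, G, H, J, K. That is one component of size 6.
Total: 3 components.

3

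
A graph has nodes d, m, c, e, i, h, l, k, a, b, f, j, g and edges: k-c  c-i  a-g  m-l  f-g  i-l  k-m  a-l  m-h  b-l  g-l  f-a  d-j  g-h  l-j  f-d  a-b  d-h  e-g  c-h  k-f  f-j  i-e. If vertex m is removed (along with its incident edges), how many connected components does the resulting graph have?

With m gone, the remaining components are: {a, b, c, d, e, f, g, h, i, j, k, l}.
That is 1 component.

1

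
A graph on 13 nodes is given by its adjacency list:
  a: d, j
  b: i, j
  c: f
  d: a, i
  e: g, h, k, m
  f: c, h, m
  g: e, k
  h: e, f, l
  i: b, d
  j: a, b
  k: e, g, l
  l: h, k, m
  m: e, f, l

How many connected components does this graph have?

2

Starting from a we can reach a, b, d, i, j. That is one component of size 5.
Starting from c we can reach c, e, f, g, h, k, l, m. That is one component of size 8.
Total: 2 components.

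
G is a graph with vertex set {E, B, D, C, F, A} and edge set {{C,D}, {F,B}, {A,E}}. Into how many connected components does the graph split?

3

Starting from A we can reach A, E. That is one component of size 2.
Starting from B we can reach B, F. That is one component of size 2.
Starting from C we can reach C, D. That is one component of size 2.
Total: 3 components.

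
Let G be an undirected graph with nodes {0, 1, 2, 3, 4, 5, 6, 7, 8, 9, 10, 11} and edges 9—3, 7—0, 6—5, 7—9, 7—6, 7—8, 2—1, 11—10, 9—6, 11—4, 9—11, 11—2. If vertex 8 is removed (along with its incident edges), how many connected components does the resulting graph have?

1

With 8 gone, the remaining components are: {0, 1, 2, 3, 4, 5, 6, 7, 9, 10, 11}.
That is 1 component.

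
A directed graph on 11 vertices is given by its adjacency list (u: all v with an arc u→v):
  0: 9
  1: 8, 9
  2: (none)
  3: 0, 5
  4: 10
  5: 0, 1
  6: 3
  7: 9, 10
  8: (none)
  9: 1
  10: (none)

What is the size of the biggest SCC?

2

{1, 9} are all mutually reachable — one SCC of size 2.
{3} is an SCC by itself.
{5} is an SCC by itself.
{7} is an SCC by itself.
{10} is an SCC by itself.
(and 5 more singleton SCCs)
The largest has 2 vertices.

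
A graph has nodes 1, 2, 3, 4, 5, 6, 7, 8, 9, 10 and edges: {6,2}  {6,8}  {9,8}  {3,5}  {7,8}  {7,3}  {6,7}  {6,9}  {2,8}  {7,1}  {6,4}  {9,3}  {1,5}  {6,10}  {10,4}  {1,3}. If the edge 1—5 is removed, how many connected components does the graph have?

1

1 and 5 are still connected via 1-3-5, so the component count stays at 1.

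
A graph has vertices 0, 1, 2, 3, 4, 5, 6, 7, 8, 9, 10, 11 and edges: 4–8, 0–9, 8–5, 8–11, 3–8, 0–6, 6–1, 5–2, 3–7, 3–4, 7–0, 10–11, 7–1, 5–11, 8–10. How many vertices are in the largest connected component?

Starting from 0 we can reach 0, 1, 2, 3, 4, 5, 6, 7, 8, 9, 10, 11. That is one component of size 12.
The largest has 12 vertices.

12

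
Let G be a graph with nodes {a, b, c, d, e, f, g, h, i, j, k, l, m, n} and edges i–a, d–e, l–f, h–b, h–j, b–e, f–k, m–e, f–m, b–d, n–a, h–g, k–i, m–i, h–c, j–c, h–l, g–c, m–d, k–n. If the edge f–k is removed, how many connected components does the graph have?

1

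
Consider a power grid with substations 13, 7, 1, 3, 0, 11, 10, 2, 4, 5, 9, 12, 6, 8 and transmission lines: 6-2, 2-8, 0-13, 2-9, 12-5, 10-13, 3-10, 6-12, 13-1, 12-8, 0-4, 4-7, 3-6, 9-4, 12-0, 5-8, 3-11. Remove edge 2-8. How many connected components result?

1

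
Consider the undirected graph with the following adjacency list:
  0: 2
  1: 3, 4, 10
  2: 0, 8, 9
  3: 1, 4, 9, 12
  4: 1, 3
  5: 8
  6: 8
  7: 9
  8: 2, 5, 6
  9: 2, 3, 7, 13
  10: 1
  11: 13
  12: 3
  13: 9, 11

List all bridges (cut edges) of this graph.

0-2, 1-10, 11-13, 12-3, 13-9, 2-8, 2-9, 3-9, 5-8, 6-8, 7-9

The edges on the cycle 3-4-1-3 are not bridges since each lies on that cycle.
But removing 9-2 disconnects 9 from 2; removing 0-2 disconnects 0 from 2; removing 6-8 disconnects 6 from 8; removing 1-10 disconnects 1 from 10 — these are bridges.
In total 11 edges are bridges.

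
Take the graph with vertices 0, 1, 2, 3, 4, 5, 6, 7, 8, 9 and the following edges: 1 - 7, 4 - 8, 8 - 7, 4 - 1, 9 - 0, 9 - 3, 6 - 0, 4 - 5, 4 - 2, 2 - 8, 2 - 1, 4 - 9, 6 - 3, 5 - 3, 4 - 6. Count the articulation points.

1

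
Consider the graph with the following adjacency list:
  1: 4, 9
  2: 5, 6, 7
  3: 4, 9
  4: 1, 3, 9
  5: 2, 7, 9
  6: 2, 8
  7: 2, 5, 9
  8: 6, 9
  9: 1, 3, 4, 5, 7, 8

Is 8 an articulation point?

Deleting 8 leaves 1 component (was 1) (its neighbors 6, 9 remain connected to each other), so 8 is not a cut vertex.

No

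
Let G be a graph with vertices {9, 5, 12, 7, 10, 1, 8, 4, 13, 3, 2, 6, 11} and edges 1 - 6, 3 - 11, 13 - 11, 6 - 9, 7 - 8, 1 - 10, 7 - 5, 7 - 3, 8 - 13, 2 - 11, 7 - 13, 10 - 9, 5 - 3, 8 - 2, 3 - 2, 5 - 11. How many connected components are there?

4

12 is isolated — a component by itself.
4 is isolated — a component by itself.
Starting from 1 we can reach 1, 6, 9, 10. That is one component of size 4.
Starting from 2 we can reach 2, 3, 5, 7, 8, 11, 13. That is one component of size 7.
Total: 4 components.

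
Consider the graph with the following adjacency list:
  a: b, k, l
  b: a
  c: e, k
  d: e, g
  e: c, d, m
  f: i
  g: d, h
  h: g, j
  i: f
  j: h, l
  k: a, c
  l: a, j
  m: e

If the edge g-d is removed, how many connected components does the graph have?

g and d are still connected via g-h-j-l-a-k-c-e-d, so the component count stays at 2.

2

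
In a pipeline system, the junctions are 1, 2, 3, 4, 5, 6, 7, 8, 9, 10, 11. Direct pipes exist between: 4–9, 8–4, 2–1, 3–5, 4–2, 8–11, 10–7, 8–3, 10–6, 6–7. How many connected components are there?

2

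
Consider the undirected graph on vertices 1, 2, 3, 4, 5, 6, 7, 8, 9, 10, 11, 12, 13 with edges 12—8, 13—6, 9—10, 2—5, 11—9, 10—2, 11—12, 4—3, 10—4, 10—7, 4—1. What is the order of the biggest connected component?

11

Starting from 6 we can reach 6, 13. That is one component of size 2.
Starting from 1 we can reach 1, 2, 3, 4, 5, 7, 8, 9, 10, 11, 12. That is one component of size 11.
The largest has 11 vertices.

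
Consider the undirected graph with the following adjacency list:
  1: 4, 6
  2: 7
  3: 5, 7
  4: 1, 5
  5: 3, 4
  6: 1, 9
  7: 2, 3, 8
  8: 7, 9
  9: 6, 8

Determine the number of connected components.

1

Starting from 1 we can reach 1, 2, 3, 4, 5, 6, 7, 8, 9. That is one component of size 9.
Total: 1 component.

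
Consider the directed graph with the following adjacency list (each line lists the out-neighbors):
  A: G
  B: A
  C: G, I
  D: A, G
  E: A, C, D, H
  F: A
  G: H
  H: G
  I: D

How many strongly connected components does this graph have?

{G, H} are all mutually reachable — one SCC of size 2.
{C} is an SCC by itself.
{A} is an SCC by itself.
{D} is an SCC by itself.
{I} is an SCC by itself.
(and 3 more singleton SCCs)
That gives 8 strongly connected components.

8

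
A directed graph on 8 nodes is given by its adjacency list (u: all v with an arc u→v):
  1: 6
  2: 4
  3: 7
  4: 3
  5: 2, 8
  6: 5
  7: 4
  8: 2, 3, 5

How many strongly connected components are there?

{3, 4, 7} are all mutually reachable — one SCC of size 3.
{5, 8} are all mutually reachable — one SCC of size 2.
{1} is an SCC by itself.
{2} is an SCC by itself.
{6} is an SCC by itself.
That gives 5 strongly connected components.

5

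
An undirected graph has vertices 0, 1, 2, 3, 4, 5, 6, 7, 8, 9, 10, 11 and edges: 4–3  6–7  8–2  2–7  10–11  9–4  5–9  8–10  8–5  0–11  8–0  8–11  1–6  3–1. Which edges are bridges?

The edges on the cycle 8-10-11-8 are not bridges since each lies on that cycle.
Every edge lies on some cycle, so there are no bridges.

none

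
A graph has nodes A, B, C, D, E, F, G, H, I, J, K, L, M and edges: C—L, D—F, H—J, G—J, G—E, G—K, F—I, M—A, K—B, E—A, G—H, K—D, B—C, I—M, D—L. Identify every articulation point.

Removing G increases the component count from 1 to 2, so G is a cut vertex.
By contrast removing B leaves 1 component; it is not a cut vertex. No other vertex is a cut vertex either.

G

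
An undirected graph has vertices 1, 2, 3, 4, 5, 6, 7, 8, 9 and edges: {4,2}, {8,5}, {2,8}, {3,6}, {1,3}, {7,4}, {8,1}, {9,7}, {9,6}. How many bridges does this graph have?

1

The edges on the cycle 9-7-4-2-8-1-3-6-9 are not bridges since each lies on that cycle.
But removing 5–8 disconnects 5 from 8 — this is a bridge.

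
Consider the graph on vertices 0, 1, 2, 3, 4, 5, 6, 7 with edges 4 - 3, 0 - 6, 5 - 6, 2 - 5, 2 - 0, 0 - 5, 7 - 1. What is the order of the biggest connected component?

Starting from 1 we can reach 1, 7. That is one component of size 2.
Starting from 3 we can reach 3, 4. That is one component of size 2.
Starting from 0 we can reach 0, 2, 5, 6. That is one component of size 4.
The largest has 4 vertices.

4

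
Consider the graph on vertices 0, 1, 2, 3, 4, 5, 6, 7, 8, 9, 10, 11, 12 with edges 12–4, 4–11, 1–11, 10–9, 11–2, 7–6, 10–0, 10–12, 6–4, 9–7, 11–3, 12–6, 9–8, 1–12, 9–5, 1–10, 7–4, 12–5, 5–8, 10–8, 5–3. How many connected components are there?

1

Starting from 0 we can reach 0, 1, 2, 3, 4, 5, 6, 7, 8, 9, 10, 11, 12. That is one component of size 13.
Total: 1 component.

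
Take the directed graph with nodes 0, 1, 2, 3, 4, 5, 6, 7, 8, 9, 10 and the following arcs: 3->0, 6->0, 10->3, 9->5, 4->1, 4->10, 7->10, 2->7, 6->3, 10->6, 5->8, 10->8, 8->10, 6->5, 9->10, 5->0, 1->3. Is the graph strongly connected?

No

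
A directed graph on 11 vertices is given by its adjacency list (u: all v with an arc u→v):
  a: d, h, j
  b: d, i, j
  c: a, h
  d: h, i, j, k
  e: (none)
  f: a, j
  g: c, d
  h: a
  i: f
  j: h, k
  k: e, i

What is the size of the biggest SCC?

{a, d, f, h, i, j, k} are all mutually reachable — one SCC of size 7.
{g} is an SCC by itself.
{e} is an SCC by itself.
{c} is an SCC by itself.
{b} is an SCC by itself.
The largest has 7 vertices.

7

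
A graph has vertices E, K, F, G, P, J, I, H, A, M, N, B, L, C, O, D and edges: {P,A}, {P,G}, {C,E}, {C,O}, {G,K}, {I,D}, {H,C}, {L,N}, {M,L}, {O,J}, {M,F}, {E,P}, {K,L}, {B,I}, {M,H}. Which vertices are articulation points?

C, I, L, M, O, P

Removing C increases the component count from 2 to 3, so C is a cut vertex.
Removing I increases the component count from 2 to 3, so I is a cut vertex.
Removing L increases the component count from 2 to 3, so L is a cut vertex.
Likewise M, O, P are cut vertices.
By contrast removing B leaves 2 components; it is not a cut vertex. No other vertex is a cut vertex either.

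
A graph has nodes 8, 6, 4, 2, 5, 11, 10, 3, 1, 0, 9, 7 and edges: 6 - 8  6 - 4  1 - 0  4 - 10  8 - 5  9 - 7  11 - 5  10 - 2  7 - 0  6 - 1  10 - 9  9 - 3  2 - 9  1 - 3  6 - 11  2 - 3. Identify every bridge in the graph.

none

The edges on the cycle 10-2-3-9-10 are not bridges since each lies on that cycle.
Every edge lies on some cycle, so there are no bridges.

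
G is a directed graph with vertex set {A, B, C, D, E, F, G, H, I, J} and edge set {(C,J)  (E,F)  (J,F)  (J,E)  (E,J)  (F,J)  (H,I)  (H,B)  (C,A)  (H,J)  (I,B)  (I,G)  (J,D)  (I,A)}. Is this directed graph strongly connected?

There is no directed path from B to C, so the graph is not strongly connected.

No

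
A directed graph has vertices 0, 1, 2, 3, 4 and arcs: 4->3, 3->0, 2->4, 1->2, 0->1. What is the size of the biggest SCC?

5

{0, 1, 2, 3, 4} are all mutually reachable — one SCC of size 5.
The largest has 5 vertices.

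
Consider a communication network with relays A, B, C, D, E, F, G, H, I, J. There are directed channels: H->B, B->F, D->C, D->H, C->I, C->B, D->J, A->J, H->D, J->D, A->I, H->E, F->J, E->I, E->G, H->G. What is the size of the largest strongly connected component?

{B, C, D, F, H, J} are all mutually reachable — one SCC of size 6.
{E} is an SCC by itself.
{A} is an SCC by itself.
{I} is an SCC by itself.
{G} is an SCC by itself.
The largest has 6 vertices.

6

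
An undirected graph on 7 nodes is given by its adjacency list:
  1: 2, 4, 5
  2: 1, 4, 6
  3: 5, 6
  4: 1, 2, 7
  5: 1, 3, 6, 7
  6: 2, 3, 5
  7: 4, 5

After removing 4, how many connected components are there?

1

With 4 gone, the remaining components are: {1, 2, 3, 5, 6, 7}.
That is 1 component.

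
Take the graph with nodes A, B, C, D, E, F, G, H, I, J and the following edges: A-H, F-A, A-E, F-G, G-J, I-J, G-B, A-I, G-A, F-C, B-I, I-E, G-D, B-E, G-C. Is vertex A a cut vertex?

Yes

Deleting A raises the number of components from 1 to 2, so A is a cut vertex.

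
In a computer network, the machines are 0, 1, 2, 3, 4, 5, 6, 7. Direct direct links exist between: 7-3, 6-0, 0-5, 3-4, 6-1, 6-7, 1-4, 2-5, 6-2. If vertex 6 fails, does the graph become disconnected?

Yes

Deleting 6 raises the number of components from 1 to 2, so 6 is a cut vertex.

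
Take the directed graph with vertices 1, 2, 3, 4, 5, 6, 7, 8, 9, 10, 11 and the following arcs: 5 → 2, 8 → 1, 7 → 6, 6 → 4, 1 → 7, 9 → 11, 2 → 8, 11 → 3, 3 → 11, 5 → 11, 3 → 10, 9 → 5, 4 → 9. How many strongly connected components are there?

3

{1, 2, 4, 5, 6, 7, 8, 9} are all mutually reachable — one SCC of size 8.
{3, 11} are all mutually reachable — one SCC of size 2.
{10} is an SCC by itself.
That gives 3 strongly connected components.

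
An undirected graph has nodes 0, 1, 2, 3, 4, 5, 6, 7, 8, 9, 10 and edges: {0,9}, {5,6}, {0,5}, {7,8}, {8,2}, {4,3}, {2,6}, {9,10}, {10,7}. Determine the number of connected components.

3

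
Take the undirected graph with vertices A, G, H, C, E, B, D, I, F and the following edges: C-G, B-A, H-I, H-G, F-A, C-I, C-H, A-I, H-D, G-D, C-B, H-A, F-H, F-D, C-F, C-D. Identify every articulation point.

none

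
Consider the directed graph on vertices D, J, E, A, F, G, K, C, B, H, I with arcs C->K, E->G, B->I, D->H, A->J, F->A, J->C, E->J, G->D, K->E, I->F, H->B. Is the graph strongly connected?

Yes

From G we can reach every vertex (A, B, C, D, E, F, G, H, I, J, K), and every vertex can reach G (A, B, C, D, E, F, G, H, I, J, K). So the whole graph is one strongly connected component.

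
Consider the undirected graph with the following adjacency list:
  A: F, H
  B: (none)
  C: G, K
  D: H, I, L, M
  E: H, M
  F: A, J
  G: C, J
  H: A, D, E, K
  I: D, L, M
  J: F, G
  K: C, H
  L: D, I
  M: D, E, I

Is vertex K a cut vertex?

Deleting K leaves 2 components (was 2), so K is not a cut vertex.

No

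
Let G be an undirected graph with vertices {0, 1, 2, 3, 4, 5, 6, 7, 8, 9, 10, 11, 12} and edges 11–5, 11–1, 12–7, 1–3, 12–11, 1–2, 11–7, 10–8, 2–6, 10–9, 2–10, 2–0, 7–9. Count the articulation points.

Removing 1 increases the component count from 2 to 3, so 1 is a cut vertex.
Removing 2 increases the component count from 2 to 4, so 2 is a cut vertex.
Removing 10 increases the component count from 2 to 3, so 10 is a cut vertex.
Likewise 11 is a cut vertex.
By contrast removing 6 leaves 2 components; it is not a cut vertex. No other vertex is a cut vertex either.

4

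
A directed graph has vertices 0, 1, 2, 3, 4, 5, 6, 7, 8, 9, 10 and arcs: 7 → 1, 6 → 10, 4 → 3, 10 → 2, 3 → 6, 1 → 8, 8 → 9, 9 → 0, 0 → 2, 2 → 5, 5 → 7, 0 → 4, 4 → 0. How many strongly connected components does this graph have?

{0, 1, 2, 3, 4, 5, 6, 7, 8, 9, 10} are all mutually reachable — one SCC of size 11.
That gives 1 strongly connected component.

1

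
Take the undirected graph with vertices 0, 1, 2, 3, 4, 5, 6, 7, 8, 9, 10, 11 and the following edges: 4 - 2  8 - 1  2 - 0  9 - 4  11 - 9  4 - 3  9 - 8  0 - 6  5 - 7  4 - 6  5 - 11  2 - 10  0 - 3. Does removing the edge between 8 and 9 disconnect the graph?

Removing 8 - 9 leaves no path between 8 and 9: the component count goes from 1 to 2. So it is a bridge.

Yes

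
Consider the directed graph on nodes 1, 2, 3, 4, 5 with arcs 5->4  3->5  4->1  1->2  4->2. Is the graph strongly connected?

No

There is no directed path from 1 to 4, so the graph is not strongly connected.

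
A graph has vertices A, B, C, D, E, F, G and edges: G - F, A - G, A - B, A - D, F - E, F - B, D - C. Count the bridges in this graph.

3

The edges on the cycle A-G-F-B-A are not bridges since each lies on that cycle.
But removing F - E disconnects F from E; removing D - C disconnects D from C; removing A - D disconnects A from D — these are bridges.
That makes 3 bridges.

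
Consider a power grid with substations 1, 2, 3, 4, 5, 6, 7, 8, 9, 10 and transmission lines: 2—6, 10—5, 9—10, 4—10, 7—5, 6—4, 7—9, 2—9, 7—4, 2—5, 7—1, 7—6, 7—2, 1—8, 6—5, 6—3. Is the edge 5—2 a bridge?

No

After removing 5—2, the path 5-7-2 still connects them, so the edge is not a bridge.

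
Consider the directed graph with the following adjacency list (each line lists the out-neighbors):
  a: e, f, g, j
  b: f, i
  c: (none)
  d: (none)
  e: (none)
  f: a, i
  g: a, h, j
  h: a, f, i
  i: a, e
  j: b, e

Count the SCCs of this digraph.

{a, b, f, g, h, i, j} are all mutually reachable — one SCC of size 7.
{e} is an SCC by itself.
{c} is an SCC by itself.
{d} is an SCC by itself.
That gives 4 strongly connected components.

4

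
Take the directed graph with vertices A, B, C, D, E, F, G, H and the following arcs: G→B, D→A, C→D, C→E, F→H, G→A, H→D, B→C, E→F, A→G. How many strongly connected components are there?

1

{A, B, C, D, E, F, G, H} are all mutually reachable — one SCC of size 8.
That gives 1 strongly connected component.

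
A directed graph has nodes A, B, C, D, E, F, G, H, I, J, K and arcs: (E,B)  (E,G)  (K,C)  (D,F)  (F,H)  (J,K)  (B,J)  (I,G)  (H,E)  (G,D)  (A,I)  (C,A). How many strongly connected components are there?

{A, B, C, D, E, F, G, H, I, J, K} are all mutually reachable — one SCC of size 11.
That gives 1 strongly connected component.

1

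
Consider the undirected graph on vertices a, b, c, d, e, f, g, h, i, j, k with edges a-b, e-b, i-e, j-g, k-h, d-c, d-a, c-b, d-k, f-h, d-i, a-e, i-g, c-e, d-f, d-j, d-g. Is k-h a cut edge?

After removing k-h, the path k-d-f-h still connects them, so the edge is not a bridge.

No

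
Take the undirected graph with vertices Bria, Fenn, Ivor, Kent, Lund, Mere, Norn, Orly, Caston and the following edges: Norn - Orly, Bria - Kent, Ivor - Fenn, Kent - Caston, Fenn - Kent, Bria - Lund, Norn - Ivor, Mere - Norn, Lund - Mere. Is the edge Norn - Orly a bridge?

Yes

Removing Norn - Orly leaves no path between Norn and Orly: the component count goes from 1 to 2. So it is a bridge.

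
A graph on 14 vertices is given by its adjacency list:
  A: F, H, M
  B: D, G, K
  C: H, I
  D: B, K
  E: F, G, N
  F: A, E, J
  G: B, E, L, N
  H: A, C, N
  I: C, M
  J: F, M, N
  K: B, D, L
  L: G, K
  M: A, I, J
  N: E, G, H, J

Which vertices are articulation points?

Removing G increases the component count from 1 to 2, so G is a cut vertex.
By contrast removing N leaves 1 component; it is not a cut vertex. No other vertex is a cut vertex either.

G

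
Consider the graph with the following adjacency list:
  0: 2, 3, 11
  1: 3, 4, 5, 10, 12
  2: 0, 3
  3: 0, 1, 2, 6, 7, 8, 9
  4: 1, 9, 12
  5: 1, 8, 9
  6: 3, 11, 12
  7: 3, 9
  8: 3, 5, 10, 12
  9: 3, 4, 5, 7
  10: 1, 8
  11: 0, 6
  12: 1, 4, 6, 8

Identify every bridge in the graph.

none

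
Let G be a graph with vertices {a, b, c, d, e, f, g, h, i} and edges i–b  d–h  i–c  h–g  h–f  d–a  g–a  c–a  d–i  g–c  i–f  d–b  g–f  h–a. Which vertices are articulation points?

Removing b, for instance, still leaves 2 components. No single vertex removal increases the component count — the graph has no articulation points.

none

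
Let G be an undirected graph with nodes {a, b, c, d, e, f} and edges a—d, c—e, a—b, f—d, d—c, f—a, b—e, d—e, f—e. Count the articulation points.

0

Removing e, for instance, still leaves 1 component. No single vertex removal increases the component count — the graph has no articulation points.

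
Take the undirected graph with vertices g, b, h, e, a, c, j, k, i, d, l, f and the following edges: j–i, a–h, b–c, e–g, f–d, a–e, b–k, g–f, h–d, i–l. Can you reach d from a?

Yes

From a we can reach a, d, e, f, g, h, which includes d.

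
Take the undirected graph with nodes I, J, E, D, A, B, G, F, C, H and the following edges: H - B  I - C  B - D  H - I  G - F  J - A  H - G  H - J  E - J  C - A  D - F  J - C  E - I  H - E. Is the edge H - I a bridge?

After removing H - I, the path H-E-I still connects them, so the edge is not a bridge.

No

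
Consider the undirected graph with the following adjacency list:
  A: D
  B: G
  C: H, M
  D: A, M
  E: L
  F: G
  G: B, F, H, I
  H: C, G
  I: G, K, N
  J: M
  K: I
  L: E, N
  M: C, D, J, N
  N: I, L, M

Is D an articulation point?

Deleting D raises the number of components from 1 to 2, so D is a cut vertex.

Yes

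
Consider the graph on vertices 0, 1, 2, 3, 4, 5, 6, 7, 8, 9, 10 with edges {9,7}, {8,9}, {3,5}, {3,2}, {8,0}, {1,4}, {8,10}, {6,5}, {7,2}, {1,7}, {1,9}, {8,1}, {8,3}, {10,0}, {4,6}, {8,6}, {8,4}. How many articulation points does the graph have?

1

Removing 8 increases the component count from 1 to 2, so 8 is a cut vertex.
By contrast removing 10 leaves 1 component; it is not a cut vertex. No other vertex is a cut vertex either.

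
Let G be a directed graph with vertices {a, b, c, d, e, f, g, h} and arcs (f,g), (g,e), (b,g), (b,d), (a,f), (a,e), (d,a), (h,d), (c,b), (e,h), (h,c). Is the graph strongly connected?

Yes

From g we can reach every vertex (a, b, c, d, e, f, g, h), and every vertex can reach g (a, b, c, d, e, f, g, h). So the whole graph is one strongly connected component.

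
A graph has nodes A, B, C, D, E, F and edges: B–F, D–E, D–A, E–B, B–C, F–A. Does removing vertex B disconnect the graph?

Yes

Deleting B raises the number of components from 1 to 2, so B is a cut vertex.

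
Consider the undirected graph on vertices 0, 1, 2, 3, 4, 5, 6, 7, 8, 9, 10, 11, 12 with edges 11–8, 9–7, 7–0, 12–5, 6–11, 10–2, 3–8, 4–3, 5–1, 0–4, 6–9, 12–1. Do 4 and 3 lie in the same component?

From 4 we can reach 0, 3, 4, 6, 7, 8, 9, 11, which includes 3.

Yes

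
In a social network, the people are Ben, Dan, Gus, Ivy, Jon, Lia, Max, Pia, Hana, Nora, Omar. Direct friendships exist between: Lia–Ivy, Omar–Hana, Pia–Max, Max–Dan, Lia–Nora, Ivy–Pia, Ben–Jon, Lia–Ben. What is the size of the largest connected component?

Gus is isolated — a component by itself.
Starting from Hana we can reach Hana, Omar. That is one component of size 2.
Starting from Ben we can reach Ben, Dan, Ivy, Jon, Lia, Max, Pia, Nora. That is one component of size 8.
The largest has 8 vertices.

8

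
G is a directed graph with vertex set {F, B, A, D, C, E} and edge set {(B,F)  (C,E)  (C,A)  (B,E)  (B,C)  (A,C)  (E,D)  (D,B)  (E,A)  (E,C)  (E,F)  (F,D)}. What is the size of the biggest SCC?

{A, B, C, D, E, F} are all mutually reachable — one SCC of size 6.
The largest has 6 vertices.

6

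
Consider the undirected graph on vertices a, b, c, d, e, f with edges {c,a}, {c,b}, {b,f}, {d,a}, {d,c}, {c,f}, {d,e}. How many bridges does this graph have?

1

The edges on the cycle c-b-f-c are not bridges since each lies on that cycle.
But removing d - e disconnects d from e — this is a bridge.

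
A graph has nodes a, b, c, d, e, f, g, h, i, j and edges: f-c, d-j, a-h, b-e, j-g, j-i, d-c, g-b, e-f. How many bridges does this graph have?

The edges on the cycle d-j-g-b-e-f-c-d are not bridges since each lies on that cycle.
But removing a-h disconnects a from h; removing j-i disconnects j from i — these are bridges.
That makes 2 bridges.

2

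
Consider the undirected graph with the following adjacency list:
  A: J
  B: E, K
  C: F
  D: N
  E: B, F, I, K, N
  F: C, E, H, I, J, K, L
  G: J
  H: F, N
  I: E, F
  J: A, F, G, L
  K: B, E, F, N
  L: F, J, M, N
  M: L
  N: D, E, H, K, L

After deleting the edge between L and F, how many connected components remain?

1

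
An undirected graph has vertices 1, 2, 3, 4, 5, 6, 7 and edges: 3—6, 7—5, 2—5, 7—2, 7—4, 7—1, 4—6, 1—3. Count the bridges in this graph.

0

The edges on the cycle 7-2-5-7 are not bridges since each lies on that cycle.
Every edge lies on some cycle, so there are no bridges.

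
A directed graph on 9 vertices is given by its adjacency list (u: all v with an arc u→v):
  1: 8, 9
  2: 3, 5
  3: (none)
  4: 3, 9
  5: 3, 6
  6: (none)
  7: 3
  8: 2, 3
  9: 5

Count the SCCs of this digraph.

9

{5} is an SCC by itself.
{3} is an SCC by itself.
{9} is an SCC by itself.
{2} is an SCC by itself.
{1} is an SCC by itself.
(and 4 more singleton SCCs)
That gives 9 strongly connected components.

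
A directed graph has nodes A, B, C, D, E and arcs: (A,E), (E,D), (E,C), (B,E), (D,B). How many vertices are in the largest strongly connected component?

{B, D, E} are all mutually reachable — one SCC of size 3.
{C} is an SCC by itself.
{A} is an SCC by itself.
The largest has 3 vertices.

3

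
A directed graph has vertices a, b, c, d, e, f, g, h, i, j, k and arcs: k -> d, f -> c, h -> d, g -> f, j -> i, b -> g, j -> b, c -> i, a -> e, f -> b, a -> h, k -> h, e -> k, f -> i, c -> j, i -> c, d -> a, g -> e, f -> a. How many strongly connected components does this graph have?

2

{b, c, f, g, i, j} are all mutually reachable — one SCC of size 6.
{a, d, e, h, k} are all mutually reachable — one SCC of size 5.
That gives 2 strongly connected components.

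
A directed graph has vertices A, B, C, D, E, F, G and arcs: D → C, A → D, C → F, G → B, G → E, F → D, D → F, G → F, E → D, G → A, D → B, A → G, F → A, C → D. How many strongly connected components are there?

{A, C, D, E, F, G} are all mutually reachable — one SCC of size 6.
{B} is an SCC by itself.
That gives 2 strongly connected components.

2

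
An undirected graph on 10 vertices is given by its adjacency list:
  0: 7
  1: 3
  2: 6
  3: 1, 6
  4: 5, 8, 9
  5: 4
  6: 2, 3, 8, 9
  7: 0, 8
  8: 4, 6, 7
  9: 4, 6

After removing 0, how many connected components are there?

With 0 gone, the remaining components are: {1, 2, 3, 4, 5, 6, 7, 8, 9}.
That is 1 component.

1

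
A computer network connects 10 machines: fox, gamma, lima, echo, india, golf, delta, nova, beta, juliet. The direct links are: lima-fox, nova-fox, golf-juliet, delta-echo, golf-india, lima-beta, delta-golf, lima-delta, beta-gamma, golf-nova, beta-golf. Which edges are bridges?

The edges on the cycle lima-beta-golf-nova-fox-lima are not bridges since each lies on that cycle.
But removing golf-india disconnects golf from india; removing beta-gamma disconnects beta from gamma; removing golf-juliet disconnects golf from juliet; removing echo-delta disconnects echo from delta — these are bridges.

beta-gamma, delta-echo, golf-india, golf-juliet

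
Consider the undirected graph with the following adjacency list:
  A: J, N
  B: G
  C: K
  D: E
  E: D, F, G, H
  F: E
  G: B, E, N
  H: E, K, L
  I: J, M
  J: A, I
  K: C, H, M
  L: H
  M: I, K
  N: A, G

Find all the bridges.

The edges on the cycle A-J-I-M-K-H-E-G-N-A are not bridges since each lies on that cycle.
But removing C-K disconnects C from K; removing B-G disconnects B from G; removing D-E disconnects D from E; removing L-H disconnects L from H — these are bridges.
In total 5 edges are bridges.

B-G, C-K, D-E, E-F, H-L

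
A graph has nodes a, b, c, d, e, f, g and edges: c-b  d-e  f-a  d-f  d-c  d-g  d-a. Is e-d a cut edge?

Yes

Removing e-d leaves no path between e and d: the component count goes from 1 to 2. So it is a bridge.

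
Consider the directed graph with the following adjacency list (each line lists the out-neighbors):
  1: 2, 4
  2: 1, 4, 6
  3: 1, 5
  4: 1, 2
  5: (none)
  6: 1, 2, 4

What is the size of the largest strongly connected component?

{1, 2, 4, 6} are all mutually reachable — one SCC of size 4.
{3} is an SCC by itself.
{5} is an SCC by itself.
The largest has 4 vertices.

4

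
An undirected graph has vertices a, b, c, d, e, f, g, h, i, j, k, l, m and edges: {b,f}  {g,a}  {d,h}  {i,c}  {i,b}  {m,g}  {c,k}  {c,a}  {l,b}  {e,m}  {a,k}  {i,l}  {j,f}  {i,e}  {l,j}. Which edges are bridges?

The edges on the cycle i-l-j-f-b-i are not bridges since each lies on that cycle.
But removing d - h disconnects d from h — this is a bridge.

d-h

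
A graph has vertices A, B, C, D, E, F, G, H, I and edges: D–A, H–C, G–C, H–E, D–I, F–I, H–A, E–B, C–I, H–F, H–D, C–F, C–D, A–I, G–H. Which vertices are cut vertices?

E, H

Removing E increases the component count from 1 to 2, so E is a cut vertex.
Removing H increases the component count from 1 to 2, so H is a cut vertex.
By contrast removing C leaves 1 component; it is not a cut vertex. No other vertex is a cut vertex either.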